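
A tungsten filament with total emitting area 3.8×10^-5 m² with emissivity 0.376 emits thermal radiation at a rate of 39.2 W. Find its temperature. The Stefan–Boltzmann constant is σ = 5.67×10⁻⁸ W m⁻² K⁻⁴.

From P = εσAT⁴, T = (P / εσA)^(1/4) = (39.2 / (0.376 × 5.67×10⁻⁸ × 3.80×10^-5))^(1/4).
T = (4.84×10^13)^(1/4) = 2640 K.

T ≈ 2640 K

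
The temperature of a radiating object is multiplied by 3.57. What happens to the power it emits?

P ∝ T⁴, so the power scales as (3.57)⁴ = 162.

factor ≈ 162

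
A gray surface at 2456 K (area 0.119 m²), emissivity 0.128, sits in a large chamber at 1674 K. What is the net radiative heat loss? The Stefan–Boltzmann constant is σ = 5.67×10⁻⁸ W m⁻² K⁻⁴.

Q ≈ 24600 W

Q = εσA(T⁴ − T_s⁴). T⁴ − T_s⁴ = (2456)⁴ − (1674)⁴ = 3.64×10^13 − 7.85×10^12 = 2.85×10^13 K⁴.
Q = 0.128 × 5.67×10⁻⁸ × 0.119 × 2.85×10^13 = 24600 W.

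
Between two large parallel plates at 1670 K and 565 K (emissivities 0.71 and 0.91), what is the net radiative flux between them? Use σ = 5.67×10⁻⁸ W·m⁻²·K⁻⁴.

For two large parallel gray plates, q = σ(T₁⁴ − T₂⁴) / (1/ε₁ + 1/ε₂ − 1).
1/ε₁ + 1/ε₂ − 1 = 1/0.71 + 1/0.91 − 1 = 1.507.
T₁⁴ − T₂⁴ = 7.78×10^12 − 1.02×10^11 = 7.68×10^12 K⁴.
q = 5.67×10⁻⁸ × 7.68×10^12 / 1.507 = 2.89×10^5 W/m².

q ≈ 2.89×10^5 W/m²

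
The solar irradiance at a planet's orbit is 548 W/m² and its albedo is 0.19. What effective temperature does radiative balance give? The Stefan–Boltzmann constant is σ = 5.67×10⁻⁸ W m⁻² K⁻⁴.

T ≈ 210 K

Power absorbed = (1−a)S·πR²; power emitted = 4πR²σT⁴. Equating and cancelling πR²:
T = ((1−a)S / 4σ)^(1/4) = (444 / (4 × 5.67×10⁻⁸))^(1/4) = (1.96×10^9)^(1/4).
T = 210 K.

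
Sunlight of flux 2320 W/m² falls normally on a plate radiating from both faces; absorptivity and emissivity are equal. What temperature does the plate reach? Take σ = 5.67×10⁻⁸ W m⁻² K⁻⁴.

T ≈ 378 K

Absorbed flux αS = emitted flux 2εσT⁴ per unit area; with α = ε this gives T = (S/2σ)^(1/4).
T = (2320 / (2 × 5.67×10⁻⁸))^(1/4) = (2.05×10^10)^(1/4).
T = 378 K.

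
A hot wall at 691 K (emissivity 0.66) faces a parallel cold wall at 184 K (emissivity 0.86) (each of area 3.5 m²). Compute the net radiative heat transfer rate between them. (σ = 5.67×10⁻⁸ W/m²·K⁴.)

For two large parallel gray plates, q = σ(T₁⁴ − T₂⁴) / (1/ε₁ + 1/ε₂ − 1).
1/ε₁ + 1/ε₂ − 1 = 1/0.66 + 1/0.86 − 1 = 1.678.
T₁⁴ − T₂⁴ = 2.28×10^11 − 1.15×10^9 = 2.27×10^11 K⁴.
q = 5.67×10⁻⁸ × 2.27×10^11 / 1.678 = 7670 W/m².
Q = q·A = 7670 × 3.5 = 26800 W.

Q ≈ 26800 W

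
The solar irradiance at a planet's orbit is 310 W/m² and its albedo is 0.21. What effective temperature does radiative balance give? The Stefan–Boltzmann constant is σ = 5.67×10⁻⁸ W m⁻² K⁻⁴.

Power absorbed = (1−a)S·πR²; power emitted = 4πR²σT⁴. Equating and cancelling πR²:
T = ((1−a)S / 4σ)^(1/4) = (245 / (4 × 5.67×10⁻⁸))^(1/4) = (1.08×10^9)^(1/4).
T = 181 K.

T ≈ 181 K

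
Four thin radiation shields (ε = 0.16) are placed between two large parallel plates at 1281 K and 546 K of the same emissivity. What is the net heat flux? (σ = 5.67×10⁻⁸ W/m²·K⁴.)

Each of the 5 gaps contributes resistance (2/ε − 1) = 2/0.16 − 1 = 11.50; total = 57.50.
q = σ(T₁⁴ − T₂⁴) / 57.50 = 5.67×10⁻⁸ × 2.60×10^12 / 57.50 = 2570 W/m².

q ≈ 2570 W/m²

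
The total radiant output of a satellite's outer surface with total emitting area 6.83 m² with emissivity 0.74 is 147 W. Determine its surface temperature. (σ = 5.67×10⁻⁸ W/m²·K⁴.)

T ≈ 150 K

From P = εσAT⁴, T = (P / εσA)^(1/4) = (147 / (0.74 × 5.67×10⁻⁸ × 6.83))^(1/4).
T = (5.13×10^8)^(1/4) = 150 K.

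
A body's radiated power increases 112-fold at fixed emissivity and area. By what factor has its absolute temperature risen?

P ∝ T⁴ ⇒ T ∝ P^(1/4), so T scales by (112)^(1/4) = 3.25.

factor ≈ 3.25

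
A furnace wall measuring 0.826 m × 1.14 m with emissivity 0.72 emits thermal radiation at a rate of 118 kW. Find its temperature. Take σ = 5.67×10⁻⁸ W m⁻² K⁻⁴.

T ≈ 1320 K

A = 0.826 × 1.14 = 0.942 m².
From P = εσAT⁴, T = (P / εσA)^(1/4) = (1.18×10^5 / (0.72 × 5.67×10⁻⁸ × 0.942))^(1/4).
T = (3.07×10^12)^(1/4) = 1320 K.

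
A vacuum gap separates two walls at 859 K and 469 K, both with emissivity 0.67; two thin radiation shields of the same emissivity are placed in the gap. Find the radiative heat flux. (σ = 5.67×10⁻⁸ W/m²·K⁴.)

Each of the 3 gaps contributes resistance (2/ε − 1) = 2/0.67 − 1 = 1.985; total = 5.955.
q = σ(T₁⁴ − T₂⁴) / 5.955 = 5.67×10⁻⁸ × 4.96×10^11 / 5.955 = 4720 W/m².

q ≈ 4720 W/m²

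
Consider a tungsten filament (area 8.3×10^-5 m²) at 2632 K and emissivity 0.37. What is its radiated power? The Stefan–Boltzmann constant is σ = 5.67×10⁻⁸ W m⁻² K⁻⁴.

P ≈ 83.6 W

Stefan–Boltzmann: P = εσAT⁴ = 0.37 × 5.67×10⁻⁸ × 8.30×10^-5 × (2632)⁴ = 0.37 × 5.67×10⁻⁸ × 8.30×10^-5 × 4.80×10^13.
P = 83.6 W.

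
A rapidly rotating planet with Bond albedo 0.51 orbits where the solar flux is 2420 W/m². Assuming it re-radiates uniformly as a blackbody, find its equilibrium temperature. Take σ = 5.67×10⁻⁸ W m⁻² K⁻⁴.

Power absorbed = (1−a)S·πR²; power emitted = 4πR²σT⁴. Equating and cancelling πR²:
T = ((1−a)S / 4σ)^(1/4) = (1190 / (4 × 5.67×10⁻⁸))^(1/4) = (5.23×10^9)^(1/4).
T = 269 K.

T ≈ 269 K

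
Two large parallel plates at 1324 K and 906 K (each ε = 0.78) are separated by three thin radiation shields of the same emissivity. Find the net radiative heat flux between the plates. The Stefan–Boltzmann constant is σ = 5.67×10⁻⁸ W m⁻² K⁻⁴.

q ≈ 21700 W/m²

Each of the 4 gaps contributes resistance (2/ε − 1) = 2/0.78 − 1 = 1.564; total = 6.256.
q = σ(T₁⁴ − T₂⁴) / 6.256 = 5.67×10⁻⁸ × 2.40×10^12 / 6.256 = 21700 W/m².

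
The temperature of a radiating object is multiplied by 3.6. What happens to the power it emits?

factor ≈ 168

P ∝ T⁴, so the power scales as (3.6)⁴ = 168.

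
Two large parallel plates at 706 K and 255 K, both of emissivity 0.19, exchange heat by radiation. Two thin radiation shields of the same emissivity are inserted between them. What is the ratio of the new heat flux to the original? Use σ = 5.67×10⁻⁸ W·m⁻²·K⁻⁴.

With N identical shields there are N+1 = 3 gaps in series, each with the same radiative resistance, so the flux falls to 1/(N+1) of its unshielded value.

ratio ≈ 0.333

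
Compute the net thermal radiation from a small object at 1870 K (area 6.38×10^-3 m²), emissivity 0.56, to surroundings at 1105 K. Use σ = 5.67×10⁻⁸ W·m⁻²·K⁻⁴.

Q ≈ 2180 W

Q = εσA(T⁴ − T_s⁴). T⁴ − T_s⁴ = (1870)⁴ − (1105)⁴ = 1.22×10^13 − 1.49×10^12 = 1.07×10^13 K⁴.
Q = 0.56 × 5.67×10⁻⁸ × 6.38×10^-3 × 1.07×10^13 = 2180 W.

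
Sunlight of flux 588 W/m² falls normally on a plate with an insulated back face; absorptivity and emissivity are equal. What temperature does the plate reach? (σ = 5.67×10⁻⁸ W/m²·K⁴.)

T ≈ 319 K

Absorbed flux αS = emitted flux εσT⁴ (one radiating face); with α = ε, T = (S/σ)^(1/4).
T = (588 / 5.67×10⁻⁸)^(1/4) = (1.04×10^10)^(1/4).
T = 319 K.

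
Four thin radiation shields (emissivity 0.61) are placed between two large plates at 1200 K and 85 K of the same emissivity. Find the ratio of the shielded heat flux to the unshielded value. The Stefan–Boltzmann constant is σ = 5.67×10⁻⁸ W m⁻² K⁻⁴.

ratio ≈ 0.200

With N identical shields there are N+1 = 5 gaps in series, each with the same radiative resistance, so the flux falls to 1/(N+1) of its unshielded value.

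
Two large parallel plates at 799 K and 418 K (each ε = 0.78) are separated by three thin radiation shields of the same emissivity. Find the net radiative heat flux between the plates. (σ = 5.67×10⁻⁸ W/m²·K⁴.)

Each of the 4 gaps contributes resistance (2/ε − 1) = 2/0.78 − 1 = 1.564; total = 6.256.
q = σ(T₁⁴ − T₂⁴) / 6.256 = 5.67×10⁻⁸ × 3.77×10^11 / 6.256 = 3420 W/m².

q ≈ 3420 W/m²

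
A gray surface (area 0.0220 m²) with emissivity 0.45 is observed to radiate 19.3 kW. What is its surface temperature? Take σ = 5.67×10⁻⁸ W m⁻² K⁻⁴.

From P = εσAT⁴, T = (P / εσA)^(1/4) = (19300 / (0.45 × 5.67×10⁻⁸ × 0.0220))^(1/4).
T = (3.44×10^13)^(1/4) = 2420 K.

T ≈ 2420 K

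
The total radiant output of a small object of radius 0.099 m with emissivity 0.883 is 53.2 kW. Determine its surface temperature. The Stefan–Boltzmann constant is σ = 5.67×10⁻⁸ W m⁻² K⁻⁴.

A = 4πr² = 4π × (0.099)² = 0.123 m².
From P = εσAT⁴, T = (P / εσA)^(1/4) = (53200 / (0.883 × 5.67×10⁻⁸ × 0.123))^(1/4).
T = (8.63×10^12)^(1/4) = 1710 K.

T ≈ 1710 K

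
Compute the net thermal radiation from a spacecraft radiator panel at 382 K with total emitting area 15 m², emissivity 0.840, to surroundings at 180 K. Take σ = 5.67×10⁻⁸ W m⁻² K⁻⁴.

Q = εσA(T⁴ − T_s⁴). T⁴ − T_s⁴ = (382)⁴ − (180)⁴ = 2.13×10^10 − 1.05×10^9 = 2.02×10^10 K⁴.
Q = 0.840 × 5.67×10⁻⁸ × 15.0 × 2.02×10^10 = 14500 W.

Q ≈ 14500 W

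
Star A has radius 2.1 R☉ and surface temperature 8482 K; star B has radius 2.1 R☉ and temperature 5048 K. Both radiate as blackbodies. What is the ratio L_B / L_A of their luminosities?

L = 4πR²σT⁴ ∝ R²T⁴, so L_B/L_A = (2.1/2.1)² × (5048/8482)⁴ = 1.00 × 0.125 = 0.125.

L_B/L_A ≈ 0.125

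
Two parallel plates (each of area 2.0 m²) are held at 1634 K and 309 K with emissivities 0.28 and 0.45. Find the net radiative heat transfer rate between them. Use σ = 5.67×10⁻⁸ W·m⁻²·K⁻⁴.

Q ≈ 1.68×10^5 W

For two large parallel gray plates, q = σ(T₁⁴ − T₂⁴) / (1/ε₁ + 1/ε₂ − 1).
1/ε₁ + 1/ε₂ − 1 = 1/0.28 + 1/0.45 − 1 = 4.794.
T₁⁴ − T₂⁴ = 7.13×10^12 − 9.12×10^9 = 7.12×10^12 K⁴.
q = 5.67×10⁻⁸ × 7.12×10^12 / 4.794 = 84200 W/m².
Q = q·A = 84200 × 2.0 = 1.68×10^5 W.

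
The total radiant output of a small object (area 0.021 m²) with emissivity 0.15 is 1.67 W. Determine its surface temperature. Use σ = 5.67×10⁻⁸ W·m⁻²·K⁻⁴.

T ≈ 311 K

From P = εσAT⁴, T = (P / εσA)^(1/4) = (1.67 / (0.15 × 5.67×10⁻⁸ × 0.0210))^(1/4).
T = (9.35×10^9)^(1/4) = 311 K.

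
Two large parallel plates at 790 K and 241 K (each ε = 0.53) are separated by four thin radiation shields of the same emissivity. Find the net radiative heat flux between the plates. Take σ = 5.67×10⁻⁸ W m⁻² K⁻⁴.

Each of the 5 gaps contributes resistance (2/ε − 1) = 2/0.53 − 1 = 2.774; total = 13.87.
q = σ(T₁⁴ − T₂⁴) / 13.87 = 5.67×10⁻⁸ × 3.86×10^11 / 13.87 = 1580 W/m².

q ≈ 1580 W/m²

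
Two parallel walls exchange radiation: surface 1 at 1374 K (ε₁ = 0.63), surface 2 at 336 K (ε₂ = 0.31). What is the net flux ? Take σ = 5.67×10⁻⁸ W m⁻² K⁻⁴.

For two large parallel gray plates, q = σ(T₁⁴ − T₂⁴) / (1/ε₁ + 1/ε₂ − 1).
1/ε₁ + 1/ε₂ − 1 = 1/0.63 + 1/0.31 − 1 = 3.813.
T₁⁴ − T₂⁴ = 3.56×10^12 − 1.27×10^10 = 3.55×10^12 K⁴.
q = 5.67×10⁻⁸ × 3.55×10^12 / 3.813 = 52800 W/m².

q ≈ 52800 W/m²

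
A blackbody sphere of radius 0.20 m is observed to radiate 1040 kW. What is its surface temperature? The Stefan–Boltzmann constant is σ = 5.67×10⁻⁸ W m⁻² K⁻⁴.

T ≈ 2460 K

A = 4πr² = 4π × (0.20)² = 0.503 m².
From P = σAT⁴, T = (P / σA)^(1/4) = (1.04×10^6 / (5.67×10⁻⁸ × 0.503))^(1/4).
T = (3.65×10^13)^(1/4) = 2460 K.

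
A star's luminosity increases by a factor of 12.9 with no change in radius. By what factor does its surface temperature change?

factor ≈ 1.90

P ∝ T⁴ ⇒ T ∝ P^(1/4), so T scales by (12.9)^(1/4) = 1.90.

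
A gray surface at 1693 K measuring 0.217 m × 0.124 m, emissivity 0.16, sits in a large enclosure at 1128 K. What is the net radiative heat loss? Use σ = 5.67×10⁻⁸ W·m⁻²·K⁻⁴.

A = 0.217 × 0.124 = 0.0269 m².
Q = εσA(T⁴ − T_s⁴). T⁴ − T_s⁴ = (1693)⁴ − (1128)⁴ = 8.22×10^12 − 1.62×10^12 = 6.60×10^12 K⁴.
Q = 0.16 × 5.67×10⁻⁸ × 0.0269 × 6.60×10^12 = 1610 W.

Q ≈ 1610 W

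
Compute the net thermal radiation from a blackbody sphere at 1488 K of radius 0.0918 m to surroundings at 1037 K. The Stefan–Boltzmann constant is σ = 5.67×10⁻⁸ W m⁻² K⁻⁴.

Q ≈ 22500 W

A = 4πr² = 4π × (0.0918)² = 0.106 m².
Q = σA(T⁴ − T_s⁴). T⁴ − T_s⁴ = (1488)⁴ − (1037)⁴ = 4.90×10^12 − 1.16×10^12 = 3.75×10^12 K⁴.
Q = 5.67×10⁻⁸ × 0.106 × 3.75×10^12 = 22500 W.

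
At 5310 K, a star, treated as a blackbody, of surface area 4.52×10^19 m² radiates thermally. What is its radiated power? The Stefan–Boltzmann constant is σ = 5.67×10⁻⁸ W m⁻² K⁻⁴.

P ≈ 2.04×10^27 W

P = σAT⁴ = 5.67×10⁻⁸ × 4.52×10^19 × (5310)⁴ = 5.67×10⁻⁸ × 4.52×10^19 × 7.95×10^14.
P = 2.04×10^27 W.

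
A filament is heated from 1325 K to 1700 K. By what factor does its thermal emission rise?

ratio ≈ 2.71

P ∝ T⁴, so the ratio is (1700/1325)⁴ = (1.283)⁴ = 2.71.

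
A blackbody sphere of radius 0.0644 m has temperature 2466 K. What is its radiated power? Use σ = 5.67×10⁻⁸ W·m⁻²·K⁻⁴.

A = 4πr² = 4π × (0.0644)² = 0.0521 m².
P = σAT⁴ = 5.67×10⁻⁸ × 0.0521 × (2466)⁴ = 5.67×10⁻⁸ × 0.0521 × 3.70×10^13.
P = 1.09×10^5 W.

P ≈ 1.09×10^5 W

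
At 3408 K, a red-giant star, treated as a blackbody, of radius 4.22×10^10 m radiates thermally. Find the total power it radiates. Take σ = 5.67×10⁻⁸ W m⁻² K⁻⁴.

P ≈ 1.71×10^29 W

A = 4πr² = 4π × (4.22×10^10)² = 2.24×10^22 m².
P = σAT⁴ = 5.67×10⁻⁸ × 2.24×10^22 × (3408)⁴ = 5.67×10⁻⁸ × 2.24×10^22 × 1.35×10^14.
P = 1.71×10^29 W.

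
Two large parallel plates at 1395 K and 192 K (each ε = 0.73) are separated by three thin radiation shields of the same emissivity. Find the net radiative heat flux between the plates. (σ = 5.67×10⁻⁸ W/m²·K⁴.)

Each of the 4 gaps contributes resistance (2/ε − 1) = 2/0.73 − 1 = 1.740; total = 6.959.
q = σ(T₁⁴ − T₂⁴) / 6.959 = 5.67×10⁻⁸ × 3.79×10^12 / 6.959 = 30800 W/m².

q ≈ 30800 W/m²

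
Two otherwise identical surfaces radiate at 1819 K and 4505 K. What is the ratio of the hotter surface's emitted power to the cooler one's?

P ∝ T⁴, so the ratio is (4505/1819)⁴ = (2.477)⁴ = 37.6.

ratio ≈ 37.6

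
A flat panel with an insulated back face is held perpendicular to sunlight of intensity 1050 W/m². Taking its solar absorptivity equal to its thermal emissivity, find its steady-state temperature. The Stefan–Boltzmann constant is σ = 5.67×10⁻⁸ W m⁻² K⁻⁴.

T ≈ 369 K

Absorbed flux αS = emitted flux εσT⁴ (one radiating face); with α = ε, T = (S/σ)^(1/4).
T = (1050 / 5.67×10⁻⁸)^(1/4) = (1.85×10^10)^(1/4).
T = 369 K.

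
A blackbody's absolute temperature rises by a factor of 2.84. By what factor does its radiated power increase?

P ∝ T⁴, so the power scales as (2.84)⁴ = 65.1.

factor ≈ 65.1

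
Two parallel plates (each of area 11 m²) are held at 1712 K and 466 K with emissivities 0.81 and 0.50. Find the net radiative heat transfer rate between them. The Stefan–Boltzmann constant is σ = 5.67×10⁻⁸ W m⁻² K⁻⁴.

For two large parallel gray plates, q = σ(T₁⁴ − T₂⁴) / (1/ε₁ + 1/ε₂ − 1).
1/ε₁ + 1/ε₂ − 1 = 1/0.81 + 1/0.50 − 1 = 2.235.
T₁⁴ − T₂⁴ = 8.59×10^12 − 4.72×10^10 = 8.54×10^12 K⁴.
q = 5.67×10⁻⁸ × 8.54×10^12 / 2.235 = 2.17×10^5 W/m².
Q = q·A = 2.17×10^5 × 11 = 2.38×10^6 W.

Q ≈ 2.38×10^6 W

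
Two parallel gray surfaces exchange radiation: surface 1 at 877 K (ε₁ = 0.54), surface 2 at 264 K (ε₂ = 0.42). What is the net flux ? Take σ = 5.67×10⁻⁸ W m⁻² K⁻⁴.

For two large parallel gray plates, q = σ(T₁⁴ − T₂⁴) / (1/ε₁ + 1/ε₂ − 1).
1/ε₁ + 1/ε₂ − 1 = 1/0.54 + 1/0.42 − 1 = 3.233.
T₁⁴ − T₂⁴ = 5.92×10^11 − 4.86×10^9 = 5.87×10^11 K⁴.
q = 5.67×10⁻⁸ × 5.87×10^11 / 3.233 = 10300 W/m².

q ≈ 10300 W/m²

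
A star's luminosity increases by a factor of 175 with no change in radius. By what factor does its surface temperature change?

P ∝ T⁴ ⇒ T ∝ P^(1/4), so T scales by (175)^(1/4) = 3.64.

factor ≈ 3.64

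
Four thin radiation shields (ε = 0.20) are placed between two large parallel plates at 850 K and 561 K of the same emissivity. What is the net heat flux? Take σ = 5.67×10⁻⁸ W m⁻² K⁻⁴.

Each of the 5 gaps contributes resistance (2/ε − 1) = 2/0.20 − 1 = 9.000; total = 45.00.
q = σ(T₁⁴ − T₂⁴) / 45.00 = 5.67×10⁻⁸ × 4.23×10^11 / 45.00 = 533 W/m².

q ≈ 533 W/m²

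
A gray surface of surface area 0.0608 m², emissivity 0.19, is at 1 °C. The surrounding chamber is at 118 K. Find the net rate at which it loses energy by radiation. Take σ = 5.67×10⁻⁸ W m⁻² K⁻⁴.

Q ≈ 3.56 W

Convert: 1 °C = 274 K.
Q = εσA(T⁴ − T_s⁴). T⁴ − T_s⁴ = (274)⁴ − (118)⁴ = 5.64×10^9 − 1.94×10^8 = 5.44×10^9 K⁴.
Q = 0.19 × 5.67×10⁻⁸ × 0.0608 × 5.44×10^9 = 3.56 W.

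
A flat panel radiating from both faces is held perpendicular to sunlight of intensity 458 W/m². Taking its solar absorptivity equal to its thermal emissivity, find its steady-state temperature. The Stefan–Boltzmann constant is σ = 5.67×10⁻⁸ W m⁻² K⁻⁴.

T ≈ 252 K

Absorbed flux αS = emitted flux 2εσT⁴ per unit area; with α = ε this gives T = (S/2σ)^(1/4).
T = (458 / (2 × 5.67×10⁻⁸))^(1/4) = (4.04×10^9)^(1/4).
T = 252 K.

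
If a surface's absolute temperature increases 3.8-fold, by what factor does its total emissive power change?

factor ≈ 209

P ∝ T⁴, so the power scales as (3.8)⁴ = 209.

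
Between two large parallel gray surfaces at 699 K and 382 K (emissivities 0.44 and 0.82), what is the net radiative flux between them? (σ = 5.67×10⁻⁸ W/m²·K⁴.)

For two large parallel gray plates, q = σ(T₁⁴ − T₂⁴) / (1/ε₁ + 1/ε₂ − 1).
1/ε₁ + 1/ε₂ − 1 = 1/0.44 + 1/0.82 − 1 = 2.492.
T₁⁴ − T₂⁴ = 2.39×10^11 − 2.13×10^10 = 2.17×10^11 K⁴.
q = 5.67×10⁻⁸ × 2.17×10^11 / 2.492 = 4950 W/m².

q ≈ 4950 W/m²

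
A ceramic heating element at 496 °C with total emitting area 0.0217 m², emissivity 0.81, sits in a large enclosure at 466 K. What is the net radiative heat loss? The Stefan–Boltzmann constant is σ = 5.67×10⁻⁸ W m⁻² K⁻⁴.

Convert: 496 °C = 769 K.
Q = εσA(T⁴ − T_s⁴). T⁴ − T_s⁴ = (769)⁴ − (466)⁴ = 3.50×10^11 − 4.72×10^10 = 3.03×10^11 K⁴.
Q = 0.81 × 5.67×10⁻⁸ × 0.0217 × 3.03×10^11 = 302 W.

Q ≈ 302 W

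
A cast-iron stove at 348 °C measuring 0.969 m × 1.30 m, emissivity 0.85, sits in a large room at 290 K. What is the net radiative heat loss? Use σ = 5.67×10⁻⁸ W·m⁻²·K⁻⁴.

A = 0.969 × 1.30 = 1.26 m².
Convert: 348 °C = 621 K.
Q = εσA(T⁴ − T_s⁴). T⁴ − T_s⁴ = (621)⁴ − (290)⁴ = 1.49×10^11 − 7.07×10^9 = 1.42×10^11 K⁴.
Q = 0.85 × 5.67×10⁻⁸ × 1.26 × 1.42×10^11 = 8600 W.

Q ≈ 8600 W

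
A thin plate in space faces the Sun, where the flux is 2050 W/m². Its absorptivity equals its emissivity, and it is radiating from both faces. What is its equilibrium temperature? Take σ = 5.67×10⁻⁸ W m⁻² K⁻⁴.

Absorbed flux αS = emitted flux 2εσT⁴ per unit area; with α = ε this gives T = (S/2σ)^(1/4).
T = (2050 / (2 × 5.67×10⁻⁸))^(1/4) = (1.81×10^10)^(1/4).
T = 367 K.

T ≈ 367 K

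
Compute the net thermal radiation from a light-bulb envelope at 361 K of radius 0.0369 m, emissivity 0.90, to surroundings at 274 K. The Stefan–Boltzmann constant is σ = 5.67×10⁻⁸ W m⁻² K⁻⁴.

Q ≈ 9.91 W

A = 4πr² = 4π × (0.0369)² = 0.0171 m².
Q = εσA(T⁴ − T_s⁴). T⁴ − T_s⁴ = (361)⁴ − (274)⁴ = 1.70×10^10 − 5.64×10^9 = 1.13×10^10 K⁴.
Q = 0.90 × 5.67×10⁻⁸ × 0.0171 × 1.13×10^10 = 9.91 W.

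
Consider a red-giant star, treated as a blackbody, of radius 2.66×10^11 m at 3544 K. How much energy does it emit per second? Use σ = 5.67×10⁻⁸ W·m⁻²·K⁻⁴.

A = 4πr² = 4π × (2.66×10^11)² = 8.89×10^23 m².
P = σAT⁴ = 5.67×10⁻⁸ × 8.89×10^23 × (3544)⁴ = 5.67×10⁻⁸ × 8.89×10^23 × 1.58×10^14.
P = 7.95×10^30 W.

P ≈ 7.95×10^30 W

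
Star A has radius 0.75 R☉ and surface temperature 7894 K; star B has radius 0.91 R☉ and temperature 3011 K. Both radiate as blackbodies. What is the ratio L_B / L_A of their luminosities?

L_B/L_A ≈ 0.0312

L = 4πR²σT⁴ ∝ R²T⁴, so L_B/L_A = (0.91/0.75)² × (3011/7894)⁴ = 1.47 × 0.0212 = 0.0312.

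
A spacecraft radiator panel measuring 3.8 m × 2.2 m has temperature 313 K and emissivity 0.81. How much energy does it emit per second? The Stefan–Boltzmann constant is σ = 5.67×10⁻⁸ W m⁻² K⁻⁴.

A = 3.8 × 2.2 = 8.36 m².
Stefan–Boltzmann: P = εσAT⁴ = 0.81 × 5.67×10⁻⁸ × 8.36 × (313)⁴ = 0.81 × 5.67×10⁻⁸ × 8.36 × 9.60×10^9.
P = 3690 W.

P ≈ 3690 W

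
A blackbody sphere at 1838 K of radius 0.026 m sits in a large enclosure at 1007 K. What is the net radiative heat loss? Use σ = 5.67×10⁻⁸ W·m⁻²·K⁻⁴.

A = 4πr² = 4π × (0.026)² = 8.49×10^-3 m².
Q = σA(T⁴ − T_s⁴). T⁴ − T_s⁴ = (1838)⁴ − (1007)⁴ = 1.14×10^13 − 1.03×10^12 = 1.04×10^13 K⁴.
Q = 5.67×10⁻⁸ × 8.49×10^-3 × 1.04×10^13 = 5000 W.

Q ≈ 5000 W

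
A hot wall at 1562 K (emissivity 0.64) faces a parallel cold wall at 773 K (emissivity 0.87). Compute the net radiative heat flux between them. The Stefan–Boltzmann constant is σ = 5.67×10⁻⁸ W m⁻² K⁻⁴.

q ≈ 1.85×10^5 W/m²

For two large parallel gray plates, q = σ(T₁⁴ − T₂⁴) / (1/ε₁ + 1/ε₂ − 1).
1/ε₁ + 1/ε₂ − 1 = 1/0.64 + 1/0.87 − 1 = 1.712.
T₁⁴ − T₂⁴ = 5.95×10^12 − 3.57×10^11 = 5.60×10^12 K⁴.
q = 5.67×10⁻⁸ × 5.60×10^12 / 1.712 = 1.85×10^5 W/m².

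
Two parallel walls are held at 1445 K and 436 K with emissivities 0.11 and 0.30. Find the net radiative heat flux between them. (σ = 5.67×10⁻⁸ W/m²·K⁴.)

For two large parallel gray plates, q = σ(T₁⁴ − T₂⁴) / (1/ε₁ + 1/ε₂ − 1).
1/ε₁ + 1/ε₂ − 1 = 1/0.11 + 1/0.30 − 1 = 11.42.
T₁⁴ − T₂⁴ = 4.36×10^12 − 3.61×10^10 = 4.32×10^12 K⁴.
q = 5.67×10⁻⁸ × 4.32×10^12 / 11.42 = 21500 W/m².

q ≈ 21500 W/m²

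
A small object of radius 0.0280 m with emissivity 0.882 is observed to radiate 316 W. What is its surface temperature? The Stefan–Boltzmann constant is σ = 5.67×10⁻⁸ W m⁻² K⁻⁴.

T ≈ 895 K

A = 4πr² = 4π × (0.0280)² = 9.85×10^-3 m².
From P = εσAT⁴, T = (P / εσA)^(1/4) = (316 / (0.882 × 5.67×10⁻⁸ × 9.85×10^-3))^(1/4).
T = (6.41×10^11)^(1/4) = 895 K.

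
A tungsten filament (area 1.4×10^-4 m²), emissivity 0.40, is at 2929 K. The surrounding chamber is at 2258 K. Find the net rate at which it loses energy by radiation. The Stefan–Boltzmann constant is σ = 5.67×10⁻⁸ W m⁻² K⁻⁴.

Q = εσA(T⁴ − T_s⁴). T⁴ − T_s⁴ = (2929)⁴ − (2258)⁴ = 7.36×10^13 − 2.60×10^13 = 4.76×10^13 K⁴.
Q = 0.40 × 5.67×10⁻⁸ × 1.40×10^-4 × 4.76×10^13 = 151 W.

Q ≈ 151 W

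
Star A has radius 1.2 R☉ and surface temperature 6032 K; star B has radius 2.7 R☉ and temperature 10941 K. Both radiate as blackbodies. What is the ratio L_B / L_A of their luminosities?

L_B/L_A ≈ 54.8

L = 4πR²σT⁴ ∝ R²T⁴, so L_B/L_A = (2.7/1.2)² × (10941/6032)⁴ = 5.06 × 10.8 = 54.8.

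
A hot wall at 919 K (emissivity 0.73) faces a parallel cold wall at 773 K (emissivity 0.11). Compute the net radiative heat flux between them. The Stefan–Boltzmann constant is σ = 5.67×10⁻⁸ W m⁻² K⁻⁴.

q ≈ 2140 W/m²

For two large parallel gray plates, q = σ(T₁⁴ − T₂⁴) / (1/ε₁ + 1/ε₂ − 1).
1/ε₁ + 1/ε₂ − 1 = 1/0.73 + 1/0.11 − 1 = 9.461.
T₁⁴ − T₂⁴ = 7.13×10^11 − 3.57×10^11 = 3.56×10^11 K⁴.
q = 5.67×10⁻⁸ × 3.56×10^11 / 9.461 = 2140 W/m².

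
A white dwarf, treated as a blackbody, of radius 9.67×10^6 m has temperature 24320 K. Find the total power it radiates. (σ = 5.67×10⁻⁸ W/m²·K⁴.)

P ≈ 2.33×10^25 W

A = 4πr² = 4π × (9.67×10^6)² = 1.18×10^15 m².
P = σAT⁴ = 5.67×10⁻⁸ × 1.18×10^15 × (24320)⁴ = 5.67×10⁻⁸ × 1.18×10^15 × 3.50×10^17.
P = 2.33×10^25 W.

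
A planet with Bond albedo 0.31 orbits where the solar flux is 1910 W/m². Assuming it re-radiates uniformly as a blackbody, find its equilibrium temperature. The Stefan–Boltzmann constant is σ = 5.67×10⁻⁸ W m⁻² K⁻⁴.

T ≈ 276 K

Power absorbed = (1−a)S·πR²; power emitted = 4πR²σT⁴. Equating and cancelling πR²:
T = ((1−a)S / 4σ)^(1/4) = (1320 / (4 × 5.67×10⁻⁸))^(1/4) = (5.81×10^9)^(1/4).
T = 276 K.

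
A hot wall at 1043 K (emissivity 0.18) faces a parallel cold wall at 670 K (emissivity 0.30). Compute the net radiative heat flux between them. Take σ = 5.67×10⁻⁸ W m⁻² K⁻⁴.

For two large parallel gray plates, q = σ(T₁⁴ − T₂⁴) / (1/ε₁ + 1/ε₂ − 1).
1/ε₁ + 1/ε₂ − 1 = 1/0.18 + 1/0.30 − 1 = 7.889.
T₁⁴ − T₂⁴ = 1.18×10^12 − 2.02×10^11 = 9.82×10^11 K⁴.
q = 5.67×10⁻⁸ × 9.82×10^11 / 7.889 = 7060 W/m².

q ≈ 7060 W/m²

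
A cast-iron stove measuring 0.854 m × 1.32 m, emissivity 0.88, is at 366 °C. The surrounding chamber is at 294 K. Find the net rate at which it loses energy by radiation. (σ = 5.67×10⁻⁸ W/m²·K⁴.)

A = 0.854 × 1.32 = 1.13 m².
Convert: 366 °C = 639 K.
Q = εσA(T⁴ − T_s⁴). T⁴ − T_s⁴ = (639)⁴ − (294)⁴ = 1.67×10^11 − 7.47×10^9 = 1.59×10^11 K⁴.
Q = 0.88 × 5.67×10⁻⁸ × 1.13 × 1.59×10^11 = 8960 W.

Q ≈ 8960 W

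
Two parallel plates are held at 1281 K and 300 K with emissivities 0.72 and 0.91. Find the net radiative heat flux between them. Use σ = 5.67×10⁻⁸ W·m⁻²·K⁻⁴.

q ≈ 1.02×10^5 W/m²

For two large parallel gray plates, q = σ(T₁⁴ − T₂⁴) / (1/ε₁ + 1/ε₂ − 1).
1/ε₁ + 1/ε₂ − 1 = 1/0.72 + 1/0.91 − 1 = 1.488.
T₁⁴ − T₂⁴ = 2.69×10^12 − 8.10×10^9 = 2.68×10^12 K⁴.
q = 5.67×10⁻⁸ × 2.68×10^12 / 1.488 = 1.02×10^5 W/m².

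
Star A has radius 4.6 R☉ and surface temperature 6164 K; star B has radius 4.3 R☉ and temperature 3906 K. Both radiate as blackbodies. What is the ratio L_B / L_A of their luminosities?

L_B/L_A ≈ 0.141

L = 4πR²σT⁴ ∝ R²T⁴, so L_B/L_A = (4.3/4.6)² × (3906/6164)⁴ = 0.874 × 0.161 = 0.141.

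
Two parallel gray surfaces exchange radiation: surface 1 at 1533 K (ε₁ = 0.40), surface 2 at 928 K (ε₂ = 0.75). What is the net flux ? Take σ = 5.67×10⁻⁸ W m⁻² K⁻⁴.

q ≈ 95700 W/m²

For two large parallel gray plates, q = σ(T₁⁴ − T₂⁴) / (1/ε₁ + 1/ε₂ − 1).
1/ε₁ + 1/ε₂ − 1 = 1/0.40 + 1/0.75 − 1 = 2.833.
T₁⁴ − T₂⁴ = 5.52×10^12 − 7.42×10^11 = 4.78×10^12 K⁴.
q = 5.67×10⁻⁸ × 4.78×10^12 / 2.833 = 95700 W/m².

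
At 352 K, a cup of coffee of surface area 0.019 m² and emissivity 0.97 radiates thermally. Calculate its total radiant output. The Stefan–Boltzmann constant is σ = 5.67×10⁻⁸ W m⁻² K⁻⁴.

Stefan–Boltzmann: P = εσAT⁴ = 0.97 × 5.67×10⁻⁸ × 0.0190 × (352)⁴ = 0.97 × 5.67×10⁻⁸ × 0.0190 × 1.54×10^10.
P = 16.0 W.

P ≈ 16.0 W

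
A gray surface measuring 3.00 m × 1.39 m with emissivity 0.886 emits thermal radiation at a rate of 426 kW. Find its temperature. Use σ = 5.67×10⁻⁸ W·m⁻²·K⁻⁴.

A = 3.00 × 1.39 = 4.17 m².
From P = εσAT⁴, T = (P / εσA)^(1/4) = (4.26×10^5 / (0.886 × 5.67×10⁻⁸ × 4.17))^(1/4).
T = (2.03×10^12)^(1/4) = 1190 K.

T ≈ 1190 K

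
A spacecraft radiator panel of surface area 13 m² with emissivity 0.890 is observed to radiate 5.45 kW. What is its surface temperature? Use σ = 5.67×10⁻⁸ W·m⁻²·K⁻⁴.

T ≈ 302 K

From P = εσAT⁴, T = (P / εσA)^(1/4) = (5450 / (0.890 × 5.67×10⁻⁸ × 13.0))^(1/4).
T = (8.31×10^9)^(1/4) = 302 K.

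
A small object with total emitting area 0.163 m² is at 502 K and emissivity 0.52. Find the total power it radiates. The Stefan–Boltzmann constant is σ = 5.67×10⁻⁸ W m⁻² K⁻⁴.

P ≈ 305 W

Stefan–Boltzmann: P = εσAT⁴ = 0.52 × 5.67×10⁻⁸ × 0.163 × (502)⁴ = 0.52 × 5.67×10⁻⁸ × 0.163 × 6.35×10^10.
P = 305 W.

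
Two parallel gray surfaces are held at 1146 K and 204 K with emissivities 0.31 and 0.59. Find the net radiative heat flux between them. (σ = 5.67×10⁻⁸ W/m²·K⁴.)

q ≈ 24900 W/m²

For two large parallel gray plates, q = σ(T₁⁴ − T₂⁴) / (1/ε₁ + 1/ε₂ − 1).
1/ε₁ + 1/ε₂ − 1 = 1/0.31 + 1/0.59 − 1 = 3.921.
T₁⁴ − T₂⁴ = 1.72×10^12 − 1.73×10^9 = 1.72×10^12 K⁴.
q = 5.67×10⁻⁸ × 1.72×10^12 / 3.921 = 24900 W/m².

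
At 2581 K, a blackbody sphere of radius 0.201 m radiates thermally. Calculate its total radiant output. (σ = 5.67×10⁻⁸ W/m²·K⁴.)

A = 4πr² = 4π × (0.201)² = 0.508 m².
P = σAT⁴ = 5.67×10⁻⁸ × 0.508 × (2581)⁴ = 5.67×10⁻⁸ × 0.508 × 4.44×10^13.
P = 1.28×10^6 W.

P ≈ 1.28×10^6 W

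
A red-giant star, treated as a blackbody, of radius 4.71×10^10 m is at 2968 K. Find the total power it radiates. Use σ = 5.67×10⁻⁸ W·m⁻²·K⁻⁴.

A = 4πr² = 4π × (4.71×10^10)² = 2.79×10^22 m².
P = σAT⁴ = 5.67×10⁻⁸ × 2.79×10^22 × (2968)⁴ = 5.67×10⁻⁸ × 2.79×10^22 × 7.76×10^13.
P = 1.23×10^29 W.

P ≈ 1.23×10^29 W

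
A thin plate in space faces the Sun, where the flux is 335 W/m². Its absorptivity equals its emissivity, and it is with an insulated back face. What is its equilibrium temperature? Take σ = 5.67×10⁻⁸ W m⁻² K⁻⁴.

Absorbed flux αS = emitted flux εσT⁴ (one radiating face); with α = ε, T = (S/σ)^(1/4).
T = (335 / 5.67×10⁻⁸)^(1/4) = (5.91×10^9)^(1/4).
T = 277 K.

T ≈ 277 K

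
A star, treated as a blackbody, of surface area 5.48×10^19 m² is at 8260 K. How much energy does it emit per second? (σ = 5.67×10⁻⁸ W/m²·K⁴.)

P ≈ 1.45×10^28 W

P = σAT⁴ = 5.67×10⁻⁸ × 5.48×10^19 × (8260)⁴ = 5.67×10⁻⁸ × 5.48×10^19 × 4.66×10^15.
P = 1.45×10^28 W.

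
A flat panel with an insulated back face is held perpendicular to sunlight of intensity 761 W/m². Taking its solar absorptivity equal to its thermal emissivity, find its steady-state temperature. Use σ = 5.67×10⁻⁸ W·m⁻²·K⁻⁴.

Absorbed flux αS = emitted flux εσT⁴ (one radiating face); with α = ε, T = (S/σ)^(1/4).
T = (761 / 5.67×10⁻⁸)^(1/4) = (1.34×10^10)^(1/4).
T = 340 K.

T ≈ 340 K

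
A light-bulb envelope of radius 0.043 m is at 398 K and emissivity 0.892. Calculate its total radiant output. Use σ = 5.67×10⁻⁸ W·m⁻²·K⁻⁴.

A = 4πr² = 4π × (0.043)² = 0.0232 m².
Stefan–Boltzmann: P = εσAT⁴ = 0.892 × 5.67×10⁻⁸ × 0.0232 × (398)⁴ = 0.892 × 5.67×10⁻⁸ × 0.0232 × 2.51×10^10.
P = 29.5 W.

P ≈ 29.5 W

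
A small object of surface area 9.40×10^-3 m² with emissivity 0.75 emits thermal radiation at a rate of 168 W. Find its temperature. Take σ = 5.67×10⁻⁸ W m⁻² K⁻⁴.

From P = εσAT⁴, T = (P / εσA)^(1/4) = (168 / (0.75 × 5.67×10⁻⁸ × 9.40×10^-3))^(1/4).
T = (4.20×10^11)^(1/4) = 805 K.

T ≈ 805 K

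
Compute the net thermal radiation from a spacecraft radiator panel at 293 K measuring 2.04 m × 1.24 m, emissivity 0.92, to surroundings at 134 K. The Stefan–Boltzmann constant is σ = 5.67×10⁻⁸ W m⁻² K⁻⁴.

A = 2.04 × 1.24 = 2.53 m².
Q = εσA(T⁴ − T_s⁴). T⁴ − T_s⁴ = (293)⁴ − (134)⁴ = 7.37×10^9 − 3.22×10^8 = 7.05×10^9 K⁴.
Q = 0.92 × 5.67×10⁻⁸ × 2.53 × 7.05×10^9 = 930 W.

Q ≈ 930 W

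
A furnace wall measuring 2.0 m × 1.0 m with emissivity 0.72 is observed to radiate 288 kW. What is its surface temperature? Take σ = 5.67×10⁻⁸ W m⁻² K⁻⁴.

A = 2.0 × 1.0 = 2.00 m².
From P = εσAT⁴, T = (P / εσA)^(1/4) = (2.88×10^5 / (0.72 × 5.67×10⁻⁸ × 2.00))^(1/4).
T = (3.53×10^12)^(1/4) = 1370 K.

T ≈ 1370 K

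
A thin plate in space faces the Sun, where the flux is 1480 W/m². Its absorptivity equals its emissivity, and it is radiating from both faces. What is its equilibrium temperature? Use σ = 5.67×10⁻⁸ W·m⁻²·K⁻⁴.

T ≈ 338 K

Absorbed flux αS = emitted flux 2εσT⁴ per unit area; with α = ε this gives T = (S/2σ)^(1/4).
T = (1480 / (2 × 5.67×10⁻⁸))^(1/4) = (1.31×10^10)^(1/4).
T = 338 K.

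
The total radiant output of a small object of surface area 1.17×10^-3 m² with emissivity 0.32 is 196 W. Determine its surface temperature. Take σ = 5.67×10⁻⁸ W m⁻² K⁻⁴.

From P = εσAT⁴, T = (P / εσA)^(1/4) = (196 / (0.32 × 5.67×10⁻⁸ × 1.17×10^-3))^(1/4).
T = (9.23×10^12)^(1/4) = 1740 K.

T ≈ 1740 K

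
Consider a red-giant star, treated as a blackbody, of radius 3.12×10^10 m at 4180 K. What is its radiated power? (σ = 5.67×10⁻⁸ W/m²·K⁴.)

P ≈ 2.12×10^29 W

A = 4πr² = 4π × (3.12×10^10)² = 1.22×10^22 m².
P = σAT⁴ = 5.67×10⁻⁸ × 1.22×10^22 × (4180)⁴ = 5.67×10⁻⁸ × 1.22×10^22 × 3.05×10^14.
P = 2.12×10^29 W.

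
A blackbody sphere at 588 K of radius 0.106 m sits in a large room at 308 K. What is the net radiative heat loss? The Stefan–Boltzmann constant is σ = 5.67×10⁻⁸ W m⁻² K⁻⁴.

A = 4πr² = 4π × (0.106)² = 0.141 m².
Q = σA(T⁴ − T_s⁴). T⁴ − T_s⁴ = (588)⁴ − (308)⁴ = 1.20×10^11 − 9.00×10^9 = 1.11×10^11 K⁴.
Q = 5.67×10⁻⁸ × 0.141 × 1.11×10^11 = 885 W.

Q ≈ 885 W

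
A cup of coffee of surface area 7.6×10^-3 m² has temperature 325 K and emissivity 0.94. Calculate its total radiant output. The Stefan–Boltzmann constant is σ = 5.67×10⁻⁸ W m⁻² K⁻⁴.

P = εσAT⁴ = 0.94 × 5.67×10⁻⁸ × 7.60×10^-3 × (325)⁴ = 0.94 × 5.67×10⁻⁸ × 7.60×10^-3 × 1.12×10^10.
P = 4.52 W.

P ≈ 4.52 W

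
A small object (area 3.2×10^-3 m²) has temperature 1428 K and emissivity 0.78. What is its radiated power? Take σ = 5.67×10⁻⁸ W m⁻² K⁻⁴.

P = εσAT⁴ = 0.78 × 5.67×10⁻⁸ × 3.20×10^-3 × (1428)⁴ = 0.78 × 5.67×10⁻⁸ × 3.20×10^-3 × 4.16×10^12.
P = 588 W.

P ≈ 588 W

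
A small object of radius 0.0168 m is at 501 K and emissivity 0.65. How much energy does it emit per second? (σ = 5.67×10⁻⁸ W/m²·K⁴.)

A = 4πr² = 4π × (0.0168)² = 3.55×10^-3 m².
P = εσAT⁴ = 0.65 × 5.67×10⁻⁸ × 3.55×10^-3 × (501)⁴ = 0.65 × 5.67×10⁻⁸ × 3.55×10^-3 × 6.30×10^10.
P = 8.24 W.

P ≈ 8.24 W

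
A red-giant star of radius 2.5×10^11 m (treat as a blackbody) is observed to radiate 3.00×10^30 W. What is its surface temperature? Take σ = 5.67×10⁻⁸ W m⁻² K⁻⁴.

A = 4πr² = 4π × (2.5×10^11)² = 7.85×10^23 m².
From P = σAT⁴, T = (P / σA)^(1/4) = (3.00×10^30 / (5.67×10⁻⁸ × 7.85×10^23))^(1/4).
T = (6.74×10^13)^(1/4) = 2860 K.

T ≈ 2860 K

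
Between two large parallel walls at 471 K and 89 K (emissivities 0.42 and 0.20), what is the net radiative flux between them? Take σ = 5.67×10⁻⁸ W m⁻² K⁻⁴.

q ≈ 437 W/m²

For two large parallel gray plates, q = σ(T₁⁴ − T₂⁴) / (1/ε₁ + 1/ε₂ − 1).
1/ε₁ + 1/ε₂ − 1 = 1/0.42 + 1/0.20 − 1 = 6.381.
T₁⁴ − T₂⁴ = 4.92×10^10 − 6.27×10^7 = 4.92×10^10 K⁴.
q = 5.67×10⁻⁸ × 4.92×10^10 / 6.381 = 437 W/m².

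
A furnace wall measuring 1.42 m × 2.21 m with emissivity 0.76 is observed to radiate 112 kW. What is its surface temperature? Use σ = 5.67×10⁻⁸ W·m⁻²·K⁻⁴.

T ≈ 954 K

A = 1.42 × 2.21 = 3.14 m².
From P = εσAT⁴, T = (P / εσA)^(1/4) = (1.12×10^5 / (0.76 × 5.67×10⁻⁸ × 3.14))^(1/4).
T = (8.28×10^11)^(1/4) = 954 K.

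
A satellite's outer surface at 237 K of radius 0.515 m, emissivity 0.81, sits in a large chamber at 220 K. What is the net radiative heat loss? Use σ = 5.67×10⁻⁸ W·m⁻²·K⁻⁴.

A = 4πr² = 4π × (0.515)² = 3.33 m².
Q = εσA(T⁴ − T_s⁴). T⁴ − T_s⁴ = (237)⁴ − (220)⁴ = 3.15×10^9 − 2.34×10^9 = 8.12×10^8 K⁴.
Q = 0.81 × 5.67×10⁻⁸ × 3.33 × 8.12×10^8 = 124 W.

Q ≈ 124 W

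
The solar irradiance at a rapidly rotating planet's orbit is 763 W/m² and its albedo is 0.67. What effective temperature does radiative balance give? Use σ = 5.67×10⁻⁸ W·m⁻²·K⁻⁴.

T ≈ 183 K

Power absorbed = (1−a)S·πR²; power emitted = 4πR²σT⁴. Equating and cancelling πR²:
T = ((1−a)S / 4σ)^(1/4) = (252 / (4 × 5.67×10⁻⁸))^(1/4) = (1.11×10^9)^(1/4).
T = 183 K.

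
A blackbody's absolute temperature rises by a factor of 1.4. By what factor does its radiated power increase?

factor ≈ 3.84

P ∝ T⁴, so the power scales as (1.4)⁴ = 3.84.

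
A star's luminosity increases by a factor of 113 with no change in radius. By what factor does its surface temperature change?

P ∝ T⁴ ⇒ T ∝ P^(1/4), so T scales by (113)^(1/4) = 3.26.

factor ≈ 3.26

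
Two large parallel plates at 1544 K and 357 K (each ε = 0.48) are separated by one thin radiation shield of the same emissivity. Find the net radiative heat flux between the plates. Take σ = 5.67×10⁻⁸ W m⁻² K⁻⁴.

Each of the 2 gaps contributes resistance (2/ε − 1) = 2/0.48 − 1 = 3.167; total = 6.333.
q = σ(T₁⁴ − T₂⁴) / 6.333 = 5.67×10⁻⁸ × 5.67×10^12 / 6.333 = 50700 W/m².

q ≈ 50700 W/m²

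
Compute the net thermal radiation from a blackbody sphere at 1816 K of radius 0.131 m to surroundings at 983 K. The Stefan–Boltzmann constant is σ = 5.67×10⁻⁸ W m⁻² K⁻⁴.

Q ≈ 1.22×10^5 W

A = 4πr² = 4π × (0.131)² = 0.216 m².
Q = σA(T⁴ − T_s⁴). T⁴ − T_s⁴ = (1816)⁴ − (983)⁴ = 1.09×10^13 − 9.34×10^11 = 9.94×10^12 K⁴.
Q = 5.67×10⁻⁸ × 0.216 × 9.94×10^12 = 1.22×10^5 W.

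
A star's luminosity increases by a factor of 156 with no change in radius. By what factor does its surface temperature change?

P ∝ T⁴ ⇒ T ∝ P^(1/4), so T scales by (156)^(1/4) = 3.53.

factor ≈ 3.53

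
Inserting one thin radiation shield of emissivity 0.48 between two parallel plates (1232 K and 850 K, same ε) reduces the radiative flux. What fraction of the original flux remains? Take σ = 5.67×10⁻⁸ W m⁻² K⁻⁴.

ratio ≈ 0.500

With N identical shields there are N+1 = 2 gaps in series, each with the same radiative resistance, so the flux falls to 1/(N+1) of its unshielded value.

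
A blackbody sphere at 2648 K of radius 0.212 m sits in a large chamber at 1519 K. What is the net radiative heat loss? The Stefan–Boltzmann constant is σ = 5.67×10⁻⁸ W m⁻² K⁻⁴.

Q ≈ 1.40×10^6 W

A = 4πr² = 4π × (0.212)² = 0.565 m².
Q = σA(T⁴ − T_s⁴). T⁴ − T_s⁴ = (2648)⁴ − (1519)⁴ = 4.92×10^13 − 5.32×10^12 = 4.38×10^13 K⁴.
Q = 5.67×10⁻⁸ × 0.565 × 4.38×10^13 = 1.40×10^6 W.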